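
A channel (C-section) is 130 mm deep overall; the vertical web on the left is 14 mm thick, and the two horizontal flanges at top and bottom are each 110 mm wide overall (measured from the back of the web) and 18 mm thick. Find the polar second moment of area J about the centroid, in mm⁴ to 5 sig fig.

Split into non-overlapping primitives; take the origin at the lower-left of the bounding box.
Web: 14 × 130, A = 1 820 mm², y = 65 mm, Ī = 2 563 167 mm⁴.
Top flange (beyond web): 96 × 18, A = 1 728 mm², y = 121 mm, Ī = 46 656 mm⁴.
Bottom flange (beyond web): 96 × 18, A = 1 728 mm², y = 9 mm, Ī = 46 656 mm⁴.
By symmetry the centroid is at mid-height, ȳ = 65 mm.
Transfer each piece to the centroidal x-axis using Ī + A·d² with d = y − 65:
  web: d = 0 mm → contributes +2 563 167 mm⁴
  top flange (beyond web): d = 56 mm → contributes +5 465 664 mm⁴
  bottom flange (beyond web): d = -56 mm → contributes +5 465 664 mm⁴
Total I = 13 494 495 mm⁴.
For the y-axis: x̄ = 43.02729 mm.
Repeating about the centroidal y-axis gives I_y = 6 290 267 mm⁴.
Polar second moment: J = I_x + I_y = 19 784 761 mm⁴.

J ≈ 1.9785 × 10⁷ mm⁴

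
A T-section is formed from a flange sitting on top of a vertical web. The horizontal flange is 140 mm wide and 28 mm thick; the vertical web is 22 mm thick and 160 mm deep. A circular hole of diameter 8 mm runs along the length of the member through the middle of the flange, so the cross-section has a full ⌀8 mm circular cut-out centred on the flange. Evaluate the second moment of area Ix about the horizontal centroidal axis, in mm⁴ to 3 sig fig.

Decompose the section into non-overlapping parts with the origin at the bottom-left of its bounding rectangle.
Flange: 140 × 28, A = 3 920 mm², y = 174 mm, Ī = 256 107 mm⁴.
Web: 22 × 160, A = 3 520 mm², y = 80 mm, Ī = 7 509 333 mm⁴.
Hole (subtracted): ⌀8, A = 50.265 mm², y = 174 mm, Ī = 201.06 mm⁴.
Centroid: ȳ = ΣA·y / ΣA = 129.22 mm.
Transfer each piece to the horizontal centroidal axis using Ī + A·d² with d = y − 129.22:
  flange: d = 44.776 mm → contributes +8 115 145 mm⁴
  web: d = -49.224 mm → contributes +16 038 430 mm⁴
  hole: d = 44.776 mm → contributes −100 976 mm⁴
Total I = 24 052 599 mm⁴.

Ix ≈ 2.41 × 10⁷ mm⁴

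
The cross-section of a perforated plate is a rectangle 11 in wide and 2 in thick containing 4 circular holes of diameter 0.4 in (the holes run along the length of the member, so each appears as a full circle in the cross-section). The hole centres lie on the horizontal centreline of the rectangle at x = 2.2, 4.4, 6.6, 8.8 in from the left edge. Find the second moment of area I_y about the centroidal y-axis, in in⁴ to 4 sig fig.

I_y ≈ 218.8 in⁴

Break the section into simple shapes (no overlaps), measuring from the bottom-left corner of the bounding box.
Plate: 11 × 2, A = 22 in², x = 5.5 in, Ī = 221.833 in⁴.
Hole 1 (subtracted): ⌀0.4, A = 0.125664 in², x = 2.2 in, Ī = 0.00125664 in⁴.
Hole 2 (subtracted): ⌀0.4, A = 0.125664 in², x = 4.4 in, Ī = 0.00125664 in⁴.
Hole 3 (subtracted): ⌀0.4, A = 0.125664 in², x = 6.6 in, Ī = 0.00125664 in⁴.
Hole 4 (subtracted): ⌀0.4, A = 0.125664 in², x = 8.8 in, Ī = 0.00125664 in⁴.
By symmetry the centroid is at mid-width, x̄ = 5.5 in.
Transfer each piece to the centroidal y-axis using Ī + A·d² with d = x − 5.5:
  plate: d = 0 in → contributes +221.833 in⁴
  hole 1: d = -3.3 in → contributes −1.36973 in⁴
  hole 2: d = -1.1 in → contributes −0.15331 in⁴
  hole 3: d = 1.1 in → contributes −0.15331 in⁴
  hole 4: d = 3.3 in → contributes −1.36973 in⁴
Total I = 218.787 in⁴.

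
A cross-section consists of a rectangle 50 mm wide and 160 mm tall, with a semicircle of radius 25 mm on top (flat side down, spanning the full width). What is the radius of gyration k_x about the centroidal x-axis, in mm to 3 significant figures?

k_x ≈ 52.0 mm

Break the section into simple shapes (no overlaps), measuring from the bottom-left corner of the bounding box.
Rectangular body: 50 × 160, A = 8 000 mm², y = 80 mm, Ī = 17 066 667 mm⁴.
Semicircular cap: semicircle r = 25, A = 981.75 mm², y = 170.61 mm, Ī = 42 874 mm⁴.
Centroid: ȳ = ΣA·y / ΣA = 89.904 mm.
Transfer each piece to the centroidal x-axis using Ī + A·d² with d = y − 89.904:
  rectangular body: d = -9.9041 mm → contributes +17 851 403 mm⁴
  semicircular cap: d = 80.706 mm → contributes +6 437 477 mm⁴
Total I = 24 288 879 mm⁴.
Radius of gyration: k = √(I/A) = √(24 288 879 / 8981.7) = 52.002 mm.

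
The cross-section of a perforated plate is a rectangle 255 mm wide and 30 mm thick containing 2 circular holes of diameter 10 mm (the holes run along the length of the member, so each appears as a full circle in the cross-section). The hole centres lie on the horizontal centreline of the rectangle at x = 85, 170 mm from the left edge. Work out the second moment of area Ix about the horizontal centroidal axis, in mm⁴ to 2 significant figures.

Ix ≈ 5.7 × 10⁵ mm⁴

Break the section into simple shapes (no overlaps), measuring from the bottom-left corner of the bounding box.
Plate: 255 × 30, A = 7 650 mm², y = 15 mm, Ī = 573 750 mm⁴.
Hole 1 (subtracted): ⌀10, A = 78.54 mm², y = 15 mm, Ī = 490.9 mm⁴.
Hole 2 (subtracted): ⌀10, A = 78.54 mm², y = 15 mm, Ī = 490.9 mm⁴.
By symmetry the centroid is at mid-height, ȳ = 15 mm.
All pieces are centred on the horizontal centroidal axis, so I = ΣĪ (holes subtracted) = 572 768 mm⁴.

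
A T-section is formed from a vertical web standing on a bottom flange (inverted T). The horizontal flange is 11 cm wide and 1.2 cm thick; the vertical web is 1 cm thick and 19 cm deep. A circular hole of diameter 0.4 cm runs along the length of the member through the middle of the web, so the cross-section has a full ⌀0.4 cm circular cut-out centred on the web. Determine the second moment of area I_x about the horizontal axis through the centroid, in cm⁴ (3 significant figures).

I_x ≈ 1370 cm⁴

Break the section into simple shapes (no overlaps), measuring from the bottom-left corner of the bounding box.
Flange: 11 × 1.2, A = 13.2 cm², y = 0.6 cm, Ī = 1.584 cm⁴.
Web: 1 × 19, A = 19 cm², y = 10.7 cm, Ī = 571.58 cm⁴.
Hole (subtracted): ⌀0.4, A = 0.12566 cm², y = 10.7 cm, Ī = 0.0012566 cm⁴.
Centroid: ȳ = ΣA·y / ΣA = 6.5434 cm.
Transfer each piece to the horizontal axis through the centroid using Ī + A·d² with d = y − 6.5434:
  flange: d = -5.9434 cm → contributes +467.86 cm⁴
  web: d = 4.1566 cm → contributes +899.85 cm⁴
  hole: d = 4.1566 cm → contributes −2.1724 cm⁴
Total I = 1365.5 cm⁴.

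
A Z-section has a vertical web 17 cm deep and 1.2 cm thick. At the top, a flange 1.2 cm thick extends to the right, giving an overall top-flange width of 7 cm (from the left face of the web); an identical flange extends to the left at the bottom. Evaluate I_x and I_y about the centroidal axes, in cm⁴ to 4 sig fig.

Decompose the section into non-overlapping parts with the origin at the bottom-left of its bounding rectangle.
Web: 1.2 × 17, A = 20.4 cm², y = 8.5 cm, Ī = 491.3 cm⁴.
Top flange (beyond web): 5.8 × 1.2, A = 6.96 cm², y = 16.4 cm, Ī = 0.8352 cm⁴.
Bottom flange (beyond web): 5.8 × 1.2, A = 6.96 cm², y = 0.6 cm, Ī = 0.8352 cm⁴.
Centroid: ȳ = ΣA·y / ΣA = 8.5 cm.
Transfer each piece to the centroidal x-axis using Ī + A·d² with d = y − 8.5:
  web: d = 0 cm → contributes +491.3 cm⁴
  top flange (beyond web): d = 7.9 cm → contributes +435.209 cm⁴
  bottom flange (beyond web): d = -7.9 cm → contributes +435.209 cm⁴
Total I = 1361.72 cm⁴.
For the y-axis: x̄ = 6.4 cm.
Repeating about the centroidal y-axis gives I_y = 211.99 cm⁴.

I_x ≈ 1362 cm⁴, I_y ≈ 212.0 cm⁴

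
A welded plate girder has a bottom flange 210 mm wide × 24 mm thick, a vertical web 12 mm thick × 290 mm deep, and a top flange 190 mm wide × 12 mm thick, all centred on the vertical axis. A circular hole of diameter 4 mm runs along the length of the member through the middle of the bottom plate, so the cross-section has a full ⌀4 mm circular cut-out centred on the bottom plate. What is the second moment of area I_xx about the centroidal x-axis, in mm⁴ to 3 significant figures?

I_xx ≈ 1.82 × 10⁸ mm⁴

Break the section into simple shapes (no overlaps), measuring from the bottom-left corner of the bounding box.
Bottom plate: 210 × 24, A = 5 040 mm², y = 12 mm, Ī = 241 920 mm⁴.
Web plate: 12 × 290, A = 3 480 mm², y = 169 mm, Ī = 24 389 000 mm⁴.
Top plate: 190 × 12, A = 2 280 mm², y = 320 mm, Ī = 27 360 mm⁴.
Hole (subtracted): ⌀4, A = 12.566 mm², y = 12 mm, Ī = 12.566 mm⁴.
Centroid: ȳ = ΣA·y / ΣA = 127.75 mm.
Transfer each piece to the centroidal x-axis using Ī + A·d² with d = y − 127.75:
  bottom plate: d = -115.75 mm → contributes +67 763 240 mm⁴
  web plate: d = 41.254 mm → contributes +30 311 647 mm⁴
  top plate: d = 192.25 mm → contributes +84 299 996 mm⁴
  hole: d = -115.75 mm → contributes −168 365 mm⁴
Total I = 182 206 517 mm⁴.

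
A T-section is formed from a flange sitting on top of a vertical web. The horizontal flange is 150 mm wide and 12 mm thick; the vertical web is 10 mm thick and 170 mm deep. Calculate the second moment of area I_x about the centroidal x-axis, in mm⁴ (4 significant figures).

Break the section into simple shapes (no overlaps), measuring from the bottom-left corner of the bounding box.
Flange: 150 × 12, A = 1 800 mm², y = 176 mm, Ī = 21 600 mm⁴.
Web: 10 × 170, A = 1 700 mm², y = 85 mm, Ī = 4 094 167 mm⁴.
Centroid: ȳ = ΣA·y / ΣA = 131.8 mm.
Transfer each piece to the centroidal x-axis using Ī + A·d² with d = y − 131.8:
  flange: d = 44.2 mm → contributes +3 538 152 mm⁴
  web: d = -46.8 mm → contributes +7 817 575 mm⁴
Total I = 11 355 727 mm⁴.

I_x ≈ 1.136 × 10⁷ mm⁴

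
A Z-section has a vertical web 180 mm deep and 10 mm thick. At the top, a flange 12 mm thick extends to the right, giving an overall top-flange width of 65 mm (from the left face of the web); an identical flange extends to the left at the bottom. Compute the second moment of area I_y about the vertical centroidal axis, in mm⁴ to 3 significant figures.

Split into non-overlapping primitives; take the origin at the lower-left of the bounding box.
Web: 10 × 180, A = 1 800 mm², x = 60 mm, Ī = 15 000 mm⁴.
Top flange (beyond web): 55 × 12, A = 660 mm², x = 92.5 mm, Ī = 166 375 mm⁴.
Bottom flange (beyond web): 55 × 12, A = 660 mm², x = 27.5 mm, Ī = 166 375 mm⁴.
Centroid: x̄ = ΣA·x / ΣA = 60 mm.
Transfer each piece to the vertical centroidal axis using Ī + A·d² with d = x − 60:
  web: d = 0 mm → contributes +15 000 mm⁴
  top flange (beyond web): d = 32.5 mm → contributes +863 500 mm⁴
  bottom flange (beyond web): d = -32.5 mm → contributes +863 500 mm⁴
Total I = 1 742 000 mm⁴.

I_y ≈ 1.74 × 10⁶ mm⁴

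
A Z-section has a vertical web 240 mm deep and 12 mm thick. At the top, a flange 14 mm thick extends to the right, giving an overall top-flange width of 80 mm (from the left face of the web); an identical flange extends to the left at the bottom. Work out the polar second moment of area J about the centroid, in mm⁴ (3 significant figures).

J ≈ 4.20 × 10⁷ mm⁴

Split into non-overlapping primitives; take the origin at the lower-left of the bounding box.
Web: 12 × 240, A = 2 880 mm², y = 120 mm, Ī = 13 824 000 mm⁴.
Top flange (beyond web): 68 × 14, A = 952 mm², y = 233 mm, Ī = 15 549 mm⁴.
Bottom flange (beyond web): 68 × 14, A = 952 mm², y = 7 mm, Ī = 15 549 mm⁴.
Centroid: ȳ = ΣA·y / ΣA = 120 mm.
Transfer each piece to the centroidal x-axis using Ī + A·d² with d = y − 120:
  web: d = 0 mm → contributes +13 824 000 mm⁴
  top flange (beyond web): d = 113 mm → contributes +12 171 637 mm⁴
  bottom flange (beyond web): d = -113 mm → contributes +12 171 637 mm⁴
Total I = 38 167 275 mm⁴.
For the y-axis: x̄ = 74 mm.
Repeating about the centroidal y-axis gives I_y = 3 814 635 mm⁴.
Polar second moment: J = I_x + I_y = 41 981 909 mm⁴.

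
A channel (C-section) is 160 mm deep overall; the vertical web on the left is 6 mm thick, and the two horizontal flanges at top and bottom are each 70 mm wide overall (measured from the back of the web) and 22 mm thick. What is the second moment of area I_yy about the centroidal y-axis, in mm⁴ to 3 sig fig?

I_yy ≈ 1.84 × 10⁶ mm⁴

Split into non-overlapping primitives; take the origin at the lower-left of the bounding box.
Web: 6 × 160, A = 960 mm², x = 3 mm, Ī = 2 880 mm⁴.
Top flange (beyond web): 64 × 22, A = 1 408 mm², x = 38 mm, Ī = 480 597 mm⁴.
Bottom flange (beyond web): 64 × 22, A = 1 408 mm², x = 38 mm, Ī = 480 597 mm⁴.
Centroid: x̄ = ΣA·x / ΣA = 29.102 mm.
Transfer each piece to the centroidal y-axis using Ī + A·d² with d = x − 29.102:
  web: d = -26.102 mm → contributes +656 927 mm⁴
  top flange (beyond web): d = 8.8983 mm → contributes +592 083 mm⁴
  bottom flange (beyond web): d = 8.8983 mm → contributes +592 083 mm⁴
Total I = 1 841 092 mm⁴.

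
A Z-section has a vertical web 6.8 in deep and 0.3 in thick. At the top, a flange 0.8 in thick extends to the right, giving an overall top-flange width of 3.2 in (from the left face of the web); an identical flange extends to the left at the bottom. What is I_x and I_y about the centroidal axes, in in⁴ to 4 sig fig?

I_x ≈ 49.87 in⁴, I_y ≈ 15.15 in⁴

Decompose the section into non-overlapping parts with the origin at the bottom-left of its bounding rectangle.
Web: 0.3 × 6.8, A = 2.04 in², y = 3.4 in, Ī = 7.8608 in⁴.
Top flange (beyond web): 2.9 × 0.8, A = 2.32 in², y = 6.4 in, Ī = 0.123733 in⁴.
Bottom flange (beyond web): 2.9 × 0.8, A = 2.32 in², y = 0.4 in, Ī = 0.123733 in⁴.
Centroid: ȳ = ΣA·y / ΣA = 3.4 in.
Transfer each piece to the centroidal x-axis using Ī + A·d² with d = y − 3.4:
  web: d = 0 in → contributes +7.8608 in⁴
  top flange (beyond web): d = 3 in → contributes +21.0037 in⁴
  bottom flange (beyond web): d = -3 in → contributes +21.0037 in⁴
Total I = 49.8683 in⁴.
For the y-axis: x̄ = 3.05 in.
Repeating about the centroidal y-axis gives I_y = 15.1456 in⁴.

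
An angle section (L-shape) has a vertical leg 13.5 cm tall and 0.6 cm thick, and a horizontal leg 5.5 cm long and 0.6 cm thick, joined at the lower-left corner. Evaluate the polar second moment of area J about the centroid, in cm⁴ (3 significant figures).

J ≈ 235 cm⁴

Decompose the section into non-overlapping parts with the origin at the bottom-left of its bounding rectangle.
Vertical leg: 0.6 × 13.5, A = 8.1 cm², y = 6.75 cm, Ī = 123.02 cm⁴.
Horizontal leg (remainder): 4.9 × 0.6, A = 2.94 cm², y = 0.3 cm, Ī = 0.0882 cm⁴.
Centroid: ȳ = ΣA·y / ΣA = 5.0323 cm.
Transfer each piece to the centroidal x-axis using Ī + A·d² with d = y − 5.0323:
  vertical leg: d = 1.7177 cm → contributes +146.92 cm⁴
  horizontal leg (remainder): d = -4.7323 cm → contributes +65.93 cm⁴
Total I = 212.85 cm⁴.
For the y-axis: x̄ = 1.0323 cm.
Repeating about the centroidal y-axis gives I_y = 22.438 cm⁴.
Polar second moment: J = I_x + I_y = 235.28 cm⁴.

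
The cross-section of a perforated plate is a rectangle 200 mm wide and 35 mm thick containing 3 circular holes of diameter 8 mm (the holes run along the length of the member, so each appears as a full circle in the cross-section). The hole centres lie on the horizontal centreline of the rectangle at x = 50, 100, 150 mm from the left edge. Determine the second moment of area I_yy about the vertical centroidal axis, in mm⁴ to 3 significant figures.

Split into non-overlapping primitives; take the origin at the lower-left of the bounding box.
Plate: 200 × 35, A = 7 000 mm², x = 100 mm, Ī = 23 333 333 mm⁴.
Hole 1 (subtracted): ⌀8, A = 50.265 mm², x = 50 mm, Ī = 201.06 mm⁴.
Hole 2 (subtracted): ⌀8, A = 50.265 mm², x = 100 mm, Ī = 201.06 mm⁴.
Hole 3 (subtracted): ⌀8, A = 50.265 mm², x = 150 mm, Ī = 201.06 mm⁴.
By symmetry the centroid is at mid-width, x̄ = 100 mm.
Transfer each piece to the vertical centroidal axis using Ī + A·d² with d = x − 100:
  plate: d = 0 mm → contributes +23 333 333 mm⁴
  hole 1: d = -50 mm → contributes −125 865 mm⁴
  hole 2: d = 0 mm → contributes −201.06 mm⁴
  hole 3: d = 50 mm → contributes −125 865 mm⁴
Total I = 23 081 403 mm⁴.

I_yy ≈ 2.31 × 10⁷ mm⁴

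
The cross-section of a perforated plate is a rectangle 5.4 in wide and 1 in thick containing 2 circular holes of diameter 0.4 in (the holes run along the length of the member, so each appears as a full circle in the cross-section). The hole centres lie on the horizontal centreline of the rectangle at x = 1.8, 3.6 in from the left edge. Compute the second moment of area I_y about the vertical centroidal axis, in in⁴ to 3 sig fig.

Break the section into simple shapes (no overlaps), measuring from the bottom-left corner of the bounding box.
Plate: 5.4 × 1, A = 5.4 in², x = 2.7 in, Ī = 13.122 in⁴.
Hole 1 (subtracted): ⌀0.4, A = 0.12566 in², x = 1.8 in, Ī = 0.0012566 in⁴.
Hole 2 (subtracted): ⌀0.4, A = 0.12566 in², x = 3.6 in, Ī = 0.0012566 in⁴.
By symmetry the centroid is at mid-width, x̄ = 2.7 in.
Transfer each piece to the vertical centroidal axis using Ī + A·d² with d = x − 2.7:
  plate: d = 0 in → contributes +13.122 in⁴
  hole 1: d = -0.9 in → contributes −0.10304 in⁴
  hole 2: d = 0.9 in → contributes −0.10304 in⁴
Total I = 12.916 in⁴.

I_y ≈ 12.9 in⁴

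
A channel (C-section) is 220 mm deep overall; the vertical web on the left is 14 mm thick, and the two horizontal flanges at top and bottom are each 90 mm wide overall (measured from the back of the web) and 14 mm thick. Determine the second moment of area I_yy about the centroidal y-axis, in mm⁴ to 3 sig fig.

I_yy ≈ 3.62 × 10⁶ mm⁴

Treat the section as a set of non-overlapping primitives; coordinates are from the bounding-box lower-left.
Web: 14 × 220, A = 3 080 mm², x = 7 mm, Ī = 50 307 mm⁴.
Top flange (beyond web): 76 × 14, A = 1 064 mm², x = 52 mm, Ī = 512 139 mm⁴.
Bottom flange (beyond web): 76 × 14, A = 1 064 mm², x = 52 mm, Ī = 512 139 mm⁴.
Centroid: x̄ = ΣA·x / ΣA = 25.387 mm.
Transfer each piece to the centroidal y-axis using Ī + A·d² with d = x − 25.387:
  web: d = -18.387 mm → contributes +1 091 609 mm⁴
  top flange (beyond web): d = 26.613 mm → contributes +1 265 713 mm⁴
  bottom flange (beyond web): d = 26.613 mm → contributes +1 265 713 mm⁴
Total I = 3 623 036 mm⁴.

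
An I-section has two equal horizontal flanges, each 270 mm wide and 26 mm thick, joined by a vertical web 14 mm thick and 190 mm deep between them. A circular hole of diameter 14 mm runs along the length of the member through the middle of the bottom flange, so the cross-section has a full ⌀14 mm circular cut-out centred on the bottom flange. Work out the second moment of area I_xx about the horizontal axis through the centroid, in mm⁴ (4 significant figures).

Break the section into simple shapes (no overlaps), measuring from the bottom-left corner of the bounding box.
Bottom flange: 270 × 26, A = 7 020 mm², y = 13 mm, Ī = 395 460 mm⁴.
Web: 14 × 190, A = 2 660 mm², y = 121 mm, Ī = 8 002 167 mm⁴.
Top flange: 270 × 26, A = 7 020 mm², y = 229 mm, Ī = 395 460 mm⁴.
Hole (subtracted): ⌀14, A = 153.938 mm², y = 13 mm, Ī = 1885.74 mm⁴.
Centroid: ȳ = ΣA·y / ΣA = 122.005 mm.
Transfer each piece to the horizontal axis through the centroid using Ī + A·d² with d = y − 122.005:
  bottom flange: d = -109.005 mm → contributes +83 807 410 mm⁴
  web: d = -1.00479 mm → contributes +8 004 852 mm⁴
  top flange: d = 106.995 mm → contributes +80 760 245 mm⁴
  hole: d = -109.005 mm → contributes −1 830 984 mm⁴
Total I = 170 741 523 mm⁴.

I_xx ≈ 1.707 × 10⁸ mm⁴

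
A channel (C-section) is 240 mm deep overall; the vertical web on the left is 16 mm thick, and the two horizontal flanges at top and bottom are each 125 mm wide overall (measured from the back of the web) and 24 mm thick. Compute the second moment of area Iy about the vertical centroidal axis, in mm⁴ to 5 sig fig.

Split into non-overlapping primitives; take the origin at the lower-left of the bounding box.
Web: 16 × 240, A = 3 840 mm², x = 8 mm, Ī = 81 920 mm⁴.
Top flange (beyond web): 109 × 24, A = 2 616 mm², x = 70.5 mm, Ī = 2 590 058 mm⁴.
Bottom flange (beyond web): 109 × 24, A = 2 616 mm², x = 70.5 mm, Ī = 2 590 058 mm⁴.
Centroid: x̄ = ΣA·x / ΣA = 44.04497 mm.
Transfer each piece to the vertical centroidal axis using Ī + A·d² with d = x − 44.04497:
  web: d = -36.04497 mm → contributes +5 071 002 mm⁴
  top flange (beyond web): d = 26.45503 mm → contributes +4 420 914 mm⁴
  bottom flange (beyond web): d = 26.45503 mm → contributes +4 420 914 mm⁴
Total I = 13 912 830 mm⁴.

Iy ≈ 1.3913 × 10⁷ mm⁴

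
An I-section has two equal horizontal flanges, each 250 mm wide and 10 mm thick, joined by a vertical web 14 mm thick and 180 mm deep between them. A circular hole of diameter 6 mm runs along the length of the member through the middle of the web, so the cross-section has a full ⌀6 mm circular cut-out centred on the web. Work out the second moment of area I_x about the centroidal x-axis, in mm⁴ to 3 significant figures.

I_x ≈ 5.20 × 10⁷ mm⁴

Treat the section as a set of non-overlapping primitives; coordinates are from the bounding-box lower-left.
Bottom flange: 250 × 10, A = 2 500 mm², y = 5 mm, Ī = 20 833 mm⁴.
Web: 14 × 180, A = 2 520 mm², y = 100 mm, Ī = 6 804 000 mm⁴.
Top flange: 250 × 10, A = 2 500 mm², y = 195 mm, Ī = 20 833 mm⁴.
Hole (subtracted): ⌀6, A = 28.274 mm², y = 100 mm, Ī = 63.617 mm⁴.
By symmetry the centroid is at mid-height, ȳ = 100 mm.
Transfer each piece to the centroidal x-axis using Ī + A·d² with d = y − 100:
  bottom flange: d = -95 mm → contributes +22 583 333 mm⁴
  web: d = 0 mm → contributes +6 804 000 mm⁴
  top flange: d = 95 mm → contributes +22 583 333 mm⁴
  hole: d = 0 mm → contributes −63.617 mm⁴
Total I = 51 970 603 mm⁴.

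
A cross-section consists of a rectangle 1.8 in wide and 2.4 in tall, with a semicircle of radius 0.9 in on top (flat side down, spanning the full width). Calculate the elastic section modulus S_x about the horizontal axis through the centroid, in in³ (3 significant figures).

S_x ≈ 2.65 in³

Decompose the section into non-overlapping parts with the origin at the bottom-left of its bounding rectangle.
Rectangular body: 1.8 × 2.4, A = 4.32 in², y = 1.2 in, Ī = 2.0736 in⁴.
Semicircular cap: semicircle r = 0.9, A = 1.2723 in², y = 2.782 in, Ī = 0.072012 in⁴.
Centroid: ȳ = ΣA·y / ΣA = 1.5599 in.
Transfer each piece to the horizontal axis through the centroid using Ī + A·d² with d = y − 1.5599:
  rectangular body: d = -0.35992 in → contributes +2.6332 in⁴
  semicircular cap: d = 1.222 in → contributes +1.9721 in⁴
Total I = 4.6054 in⁴.
Extreme fibre distance c = 1.7401 in; S = I/c = 2.6466 in³.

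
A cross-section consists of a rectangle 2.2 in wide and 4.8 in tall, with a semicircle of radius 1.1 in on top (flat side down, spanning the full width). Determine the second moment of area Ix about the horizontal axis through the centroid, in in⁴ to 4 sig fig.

Ix ≈ 33.67 in⁴

Decompose the section into non-overlapping parts with the origin at the bottom-left of its bounding rectangle.
Rectangular body: 2.2 × 4.8, A = 10.56 in², y = 2.4 in, Ī = 20.2752 in⁴.
Semicircular cap: semicircle r = 1.1, A = 1.90066 in², y = 5.26685 in, Ī = 0.160695 in⁴.
Centroid: ȳ = ΣA·y / ΣA = 2.83729 in.
Transfer each piece to the horizontal axis through the centroid using Ī + A·d² with d = y − 2.83729:
  rectangular body: d = -0.43729 in → contributes +22.2945 in⁴
  semicircular cap: d = 2.42956 in → contributes +11.3799 in⁴
Total I = 33.6744 in⁴.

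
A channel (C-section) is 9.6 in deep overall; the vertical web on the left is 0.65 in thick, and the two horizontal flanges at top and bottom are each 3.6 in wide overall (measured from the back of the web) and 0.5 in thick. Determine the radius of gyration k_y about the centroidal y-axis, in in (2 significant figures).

k_y ≈ 0.98 in

Split into non-overlapping primitives; take the origin at the lower-left of the bounding box.
Web: 0.65 × 9.6, A = 6.24 in², x = 0.325 in, Ī = 0.2197 in⁴.
Top flange (beyond web): 2.95 × 0.5, A = 1.475 in², x = 2.125 in, Ī = 1.07 in⁴.
Bottom flange (beyond web): 2.95 × 0.5, A = 1.475 in², x = 2.125 in, Ī = 1.07 in⁴.
Centroid: x̄ = ΣA·x / ΣA = 0.9028 in.
Transfer each piece to the centroidal y-axis using Ī + A·d² with d = x − 0.9028:
  web: d = -0.5778 in → contributes +2.303 in⁴
  top flange (beyond web): d = 1.222 in → contributes +3.273 in⁴
  bottom flange (beyond web): d = 1.222 in → contributes +3.273 in⁴
Total I = 8.849 in⁴.
Radius of gyration: k = √(I/A) = √(8.849 / 9.19) = 0.9813 in.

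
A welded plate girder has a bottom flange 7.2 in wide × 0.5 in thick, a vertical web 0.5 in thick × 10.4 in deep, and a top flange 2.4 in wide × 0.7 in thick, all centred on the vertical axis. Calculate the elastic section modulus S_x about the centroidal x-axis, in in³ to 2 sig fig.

S_x ≈ 28 in³

Break the section into simple shapes (no overlaps), measuring from the bottom-left corner of the bounding box.
Bottom plate: 7.2 × 0.5, A = 3.6 in², y = 0.25 in, Ī = 0.075 in⁴.
Web plate: 0.5 × 10.4, A = 5.2 in², y = 5.7 in, Ī = 46.87 in⁴.
Top plate: 2.4 × 0.7, A = 1.68 in², y = 11.25 in, Ī = 0.0686 in⁴.
Centroid: ȳ = ΣA·y / ΣA = 4.718 in.
Transfer each piece to the centroidal x-axis using Ī + A·d² with d = y − 4.718:
  bottom plate: d = -4.468 in → contributes +71.93 in⁴
  web plate: d = 0.9824 in → contributes +51.89 in⁴
  top plate: d = 6.532 in → contributes +71.76 in⁴
Total I = 195.6 in⁴.
Extreme fibre distance c = 6.882 in; S = I/c = 28.42 in³.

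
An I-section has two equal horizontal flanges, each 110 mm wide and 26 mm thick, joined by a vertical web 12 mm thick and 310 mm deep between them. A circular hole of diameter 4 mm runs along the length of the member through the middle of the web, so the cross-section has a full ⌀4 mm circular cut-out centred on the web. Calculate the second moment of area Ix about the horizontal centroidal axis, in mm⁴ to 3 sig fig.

Ix ≈ 1.92 × 10⁸ mm⁴

Split into non-overlapping primitives; take the origin at the lower-left of the bounding box.
Bottom flange: 110 × 26, A = 2 860 mm², y = 13 mm, Ī = 161 113 mm⁴.
Web: 12 × 310, A = 3 720 mm², y = 181 mm, Ī = 29 791 000 mm⁴.
Top flange: 110 × 26, A = 2 860 mm², y = 349 mm, Ī = 161 113 mm⁴.
Hole (subtracted): ⌀4, A = 12.566 mm², y = 181 mm, Ī = 12.566 mm⁴.
By symmetry the centroid is at mid-height, ȳ = 181 mm.
Transfer each piece to the horizontal centroidal axis using Ī + A·d² with d = y − 181:
  bottom flange: d = -168 mm → contributes +80 881 753 mm⁴
  web: d = 0 mm → contributes +29 791 000 mm⁴
  top flange: d = 168 mm → contributes +80 881 753 mm⁴
  hole: d = 0 mm → contributes −12.566 mm⁴
Total I = 191 554 494 mm⁴.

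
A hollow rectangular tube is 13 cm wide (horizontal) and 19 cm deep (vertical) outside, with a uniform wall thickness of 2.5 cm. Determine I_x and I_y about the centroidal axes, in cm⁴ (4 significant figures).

Split into non-overlapping primitives; take the origin at the lower-left of the bounding box.
Outer rectangle: 13 × 19, A = 247 cm², y = 9.5 cm, Ī = 7430.58 cm⁴.
Inner void (subtracted): 8 × 14, A = 112 cm², y = 9.5 cm, Ī = 1829.33 cm⁴.
By symmetry the centroid is at mid-height, ȳ = 9.5 cm.
All pieces are centred on the centroidal x-axis, so I = ΣĪ (holes subtracted) = 5601.25 cm⁴.
Repeating about the centroidal y-axis gives I_y = 2881.25 cm⁴.

I_x ≈ 5601 cm⁴, I_y ≈ 2881 cm⁴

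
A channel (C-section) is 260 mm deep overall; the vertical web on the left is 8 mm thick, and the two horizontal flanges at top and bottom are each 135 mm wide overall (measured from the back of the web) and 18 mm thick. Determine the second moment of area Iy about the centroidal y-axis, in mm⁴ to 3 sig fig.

Iy ≈ 1.27 × 10⁷ mm⁴

Split into non-overlapping primitives; take the origin at the lower-left of the bounding box.
Web: 8 × 260, A = 2 080 mm², x = 4 mm, Ī = 11 093 mm⁴.
Top flange (beyond web): 127 × 18, A = 2 286 mm², x = 71.5 mm, Ī = 3 072 575 mm⁴.
Bottom flange (beyond web): 127 × 18, A = 2 286 mm², x = 71.5 mm, Ī = 3 072 575 mm⁴.
Centroid: x̄ = ΣA·x / ΣA = 50.394 mm.
Transfer each piece to the centroidal y-axis using Ī + A·d² with d = x − 50.394:
  web: d = -46.394 mm → contributes +4 488 008 mm⁴
  top flange (beyond web): d = 21.106 mm → contributes +4 090 945 mm⁴
  bottom flange (beyond web): d = 21.106 mm → contributes +4 090 945 mm⁴
Total I = 12 669 899 mm⁴.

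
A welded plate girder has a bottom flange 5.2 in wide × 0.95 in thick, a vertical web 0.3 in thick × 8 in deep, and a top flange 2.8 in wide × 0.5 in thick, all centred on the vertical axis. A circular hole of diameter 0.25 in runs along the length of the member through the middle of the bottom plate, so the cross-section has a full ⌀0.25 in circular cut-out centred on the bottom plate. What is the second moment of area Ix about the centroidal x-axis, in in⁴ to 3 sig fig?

Ix ≈ 107 in⁴

Treat the section as a set of non-overlapping primitives; coordinates are from the bounding-box lower-left.
Bottom plate: 5.2 × 0.95, A = 4.94 in², y = 0.475 in, Ī = 0.37153 in⁴.
Web plate: 0.3 × 8, A = 2.4 in², y = 4.95 in, Ī = 12.8 in⁴.
Top plate: 2.8 × 0.5, A = 1.4 in², y = 9.2 in, Ī = 0.029167 in⁴.
Hole (subtracted): ⌀0.25, A = 0.049087 in², y = 0.475 in, Ī = 0.00019175 in⁴.
Centroid: ȳ = ΣA·y / ΣA = 3.1163 in.
Transfer each piece to the centroidal x-axis using Ī + A·d² with d = y − 3.1163:
  bottom plate: d = -2.6413 in → contributes +34.834 in⁴
  web plate: d = 1.8337 in → contributes +20.87 in⁴
  top plate: d = 6.0837 in → contributes +51.846 in⁴
  hole: d = -2.6413 in → contributes −0.34264 in⁴
Total I = 107.21 in⁴.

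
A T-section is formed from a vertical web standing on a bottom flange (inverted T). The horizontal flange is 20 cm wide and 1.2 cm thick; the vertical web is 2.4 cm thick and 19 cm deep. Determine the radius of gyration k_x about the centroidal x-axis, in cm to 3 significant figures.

k_x ≈ 6.54 cm

Treat the section as a set of non-overlapping primitives; coordinates are from the bounding-box lower-left.
Flange: 20 × 1.2, A = 24 cm², y = 0.6 cm, Ī = 2.88 cm⁴.
Web: 2.4 × 19, A = 45.6 cm², y = 10.7 cm, Ī = 1371.8 cm⁴.
Centroid: ȳ = ΣA·y / ΣA = 7.2172 cm.
Transfer each piece to the centroidal x-axis using Ī + A·d² with d = y − 7.2172:
  flange: d = -6.6172 cm → contributes +1053.8 cm⁴
  web: d = 3.4828 cm → contributes +1924.9 cm⁴
Total I = 2978.7 cm⁴.
Radius of gyration: k = √(I/A) = √(2978.7 / 69.6) = 6.542 cm.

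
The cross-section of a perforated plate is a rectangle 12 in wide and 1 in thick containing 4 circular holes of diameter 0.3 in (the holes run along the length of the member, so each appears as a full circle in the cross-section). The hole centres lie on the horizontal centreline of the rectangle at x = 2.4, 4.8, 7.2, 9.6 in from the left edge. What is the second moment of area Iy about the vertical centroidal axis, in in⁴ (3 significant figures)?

Decompose the section into non-overlapping parts with the origin at the bottom-left of its bounding rectangle.
Plate: 12 × 1, A = 12 in², x = 6 in, Ī = 144 in⁴.
Hole 1 (subtracted): ⌀0.3, A = 0.070686 in², x = 2.4 in, Ī = 0.00039761 in⁴.
Hole 2 (subtracted): ⌀0.3, A = 0.070686 in², x = 4.8 in, Ī = 0.00039761 in⁴.
Hole 3 (subtracted): ⌀0.3, A = 0.070686 in², x = 7.2 in, Ī = 0.00039761 in⁴.
Hole 4 (subtracted): ⌀0.3, A = 0.070686 in², x = 9.6 in, Ī = 0.00039761 in⁴.
By symmetry the centroid is at mid-width, x̄ = 6 in.
Transfer each piece to the vertical centroidal axis using Ī + A·d² with d = x − 6:
  plate: d = 0 in → contributes +144 in⁴
  hole 1: d = -3.6 in → contributes −0.91649 in⁴
  hole 2: d = -1.2 in → contributes −0.10219 in⁴
  hole 3: d = 1.2 in → contributes −0.10219 in⁴
  hole 4: d = 3.6 in → contributes −0.91649 in⁴
Total I = 141.96 in⁴.

Iy ≈ 142 in⁴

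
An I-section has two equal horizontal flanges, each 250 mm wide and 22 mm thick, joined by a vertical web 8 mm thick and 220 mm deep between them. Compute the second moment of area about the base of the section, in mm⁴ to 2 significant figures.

Decompose the section into non-overlapping parts with the origin at the bottom-left of its bounding rectangle.
Bottom flange: 250 × 22, A = 5 500 mm², y = 11 mm, Ī = 221 833 mm⁴.
Web: 8 × 220, A = 1 760 mm², y = 132 mm, Ī = 7 098 667 mm⁴.
Top flange: 250 × 22, A = 5 500 mm², y = 253 mm, Ī = 221 833 mm⁴.
Transfer each piece to the bottom edge using Ī + A·d² with d = y − 0:
  bottom flange: d = 11 mm → contributes +887 333 mm⁴
  web: d = 132 mm → contributes +37 764 907 mm⁴
  top flange: d = 253 mm → contributes +352 271 333 mm⁴
Total I = 390 923 573 mm⁴.

I_base ≈ 3.9 × 10⁸ mm⁴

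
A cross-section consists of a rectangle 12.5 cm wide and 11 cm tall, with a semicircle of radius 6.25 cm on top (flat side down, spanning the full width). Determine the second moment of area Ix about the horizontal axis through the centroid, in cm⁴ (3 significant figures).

Split into non-overlapping primitives; take the origin at the lower-left of the bounding box.
Rectangular body: 12.5 × 11, A = 137.5 cm², y = 5.5 cm, Ī = 1386.5 cm⁴.
Semicircular cap: semicircle r = 6.25, A = 61.359 cm², y = 13.653 cm, Ī = 167.48 cm⁴.
Centroid: ȳ = ΣA·y / ΣA = 8.0155 cm.
Transfer each piece to the horizontal axis through the centroid using Ī + A·d² with d = y − 8.0155:
  rectangular body: d = -2.5155 cm → contributes +2256.5 cm⁴
  semicircular cap: d = 5.6371 cm → contributes +2117.2 cm⁴
Total I = 4373.8 cm⁴.

Ix ≈ 4370 cm⁴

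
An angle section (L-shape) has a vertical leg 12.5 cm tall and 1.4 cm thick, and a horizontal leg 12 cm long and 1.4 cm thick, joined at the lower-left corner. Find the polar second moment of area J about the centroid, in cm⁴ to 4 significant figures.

Split into non-overlapping primitives; take the origin at the lower-left of the bounding box.
Vertical leg: 1.4 × 12.5, A = 17.5 cm², y = 6.25 cm, Ī = 227.865 cm⁴.
Horizontal leg (remainder): 10.6 × 1.4, A = 14.84 cm², y = 0.7 cm, Ī = 2.42387 cm⁴.
Centroid: ȳ = ΣA·y / ΣA = 3.70325 cm.
Transfer each piece to the centroidal x-axis using Ī + A·d² with d = y − 3.70325:
  vertical leg: d = 2.54675 cm → contributes +341.369 cm⁴
  horizontal leg (remainder): d = -3.00325 cm → contributes +136.273 cm⁴
Total I = 477.642 cm⁴.
For the y-axis: x̄ = 3.45325 cm.
Repeating about the centroidal y-axis gives I_y = 430.901 cm⁴.
Polar second moment: J = I_x + I_y = 908.543 cm⁴.

J ≈ 908.5 cm⁴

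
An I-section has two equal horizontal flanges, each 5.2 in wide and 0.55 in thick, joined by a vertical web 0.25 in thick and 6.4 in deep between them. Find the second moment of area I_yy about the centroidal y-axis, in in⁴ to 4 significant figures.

Treat the section as a set of non-overlapping primitives; coordinates are from the bounding-box lower-left.
Bottom flange: 5.2 × 0.55, A = 2.86 in², x = 2.6 in, Ī = 6.44453 in⁴.
Web: 0.25 × 6.4, A = 1.6 in², x = 2.6 in, Ī = 0.00833333 in⁴.
Top flange: 5.2 × 0.55, A = 2.86 in², x = 2.6 in, Ī = 6.44453 in⁴.
By symmetry the centroid is at mid-width, x̄ = 2.6 in.
All pieces are centred on the centroidal y-axis, so I = ΣĪ = 12.8974 in⁴.

I_yy ≈ 12.90 in⁴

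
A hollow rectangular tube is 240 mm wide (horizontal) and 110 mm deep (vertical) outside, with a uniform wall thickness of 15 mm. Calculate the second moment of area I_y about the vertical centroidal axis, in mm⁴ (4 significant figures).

I_y ≈ 6.498 × 10⁷ mm⁴

Split into non-overlapping primitives; take the origin at the lower-left of the bounding box.
Outer rectangle: 240 × 110, A = 26 400 mm², x = 120 mm, Ī = 126 720 000 mm⁴.
Inner void (subtracted): 210 × 80, A = 16 800 mm², x = 120 mm, Ī = 61 740 000 mm⁴.
By symmetry the centroid is at mid-width, x̄ = 120 mm.
All pieces are centred on the vertical centroidal axis, so I = ΣĪ (holes subtracted) = 64 980 000 mm⁴.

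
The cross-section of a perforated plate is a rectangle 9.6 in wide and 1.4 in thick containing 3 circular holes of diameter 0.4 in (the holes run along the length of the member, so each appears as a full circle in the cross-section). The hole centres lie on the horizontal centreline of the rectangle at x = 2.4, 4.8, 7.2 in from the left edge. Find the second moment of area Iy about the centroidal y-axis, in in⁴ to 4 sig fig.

Treat the section as a set of non-overlapping primitives; coordinates are from the bounding-box lower-left.
Plate: 9.6 × 1.4, A = 13.44 in², x = 4.8 in, Ī = 103.219 in⁴.
Hole 1 (subtracted): ⌀0.4, A = 0.125664 in², x = 2.4 in, Ī = 0.00125664 in⁴.
Hole 2 (subtracted): ⌀0.4, A = 0.125664 in², x = 4.8 in, Ī = 0.00125664 in⁴.
Hole 3 (subtracted): ⌀0.4, A = 0.125664 in², x = 7.2 in, Ī = 0.00125664 in⁴.
By symmetry the centroid is at mid-width, x̄ = 4.8 in.
Transfer each piece to the centroidal y-axis using Ī + A·d² with d = x − 4.8:
  plate: d = 0 in → contributes +103.219 in⁴
  hole 1: d = -2.4 in → contributes −0.72508 in⁴
  hole 2: d = 0 in → contributes −0.00125664 in⁴
  hole 3: d = 2.4 in → contributes −0.72508 in⁴
Total I = 101.768 in⁴.

Iy ≈ 101.8 in⁴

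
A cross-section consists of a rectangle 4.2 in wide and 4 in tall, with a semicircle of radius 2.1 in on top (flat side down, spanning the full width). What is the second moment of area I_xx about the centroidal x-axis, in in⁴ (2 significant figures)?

I_xx ≈ 66 in⁴

Split into non-overlapping primitives; take the origin at the lower-left of the bounding box.
Rectangular body: 4.2 × 4, A = 16.8 in², y = 2 in, Ī = 22.4 in⁴.
Semicircular cap: semicircle r = 2.1, A = 6.927 in², y = 4.891 in, Ī = 2.135 in⁴.
Centroid: ȳ = ΣA·y / ΣA = 2.844 in.
Transfer each piece to the centroidal x-axis using Ī + A·d² with d = y − 2.844:
  rectangular body: d = -0.8441 in → contributes +34.37 in⁴
  semicircular cap: d = 2.047 in → contributes +31.17 in⁴
Total I = 65.54 in⁴.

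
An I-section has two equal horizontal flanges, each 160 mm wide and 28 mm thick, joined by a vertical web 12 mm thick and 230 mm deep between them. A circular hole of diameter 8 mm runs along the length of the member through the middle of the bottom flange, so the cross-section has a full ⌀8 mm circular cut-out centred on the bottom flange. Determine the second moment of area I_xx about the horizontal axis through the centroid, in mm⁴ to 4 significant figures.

Decompose the section into non-overlapping parts with the origin at the bottom-left of its bounding rectangle.
Bottom flange: 160 × 28, A = 4 480 mm², y = 14 mm, Ī = 292 693 mm⁴.
Web: 12 × 230, A = 2 760 mm², y = 143 mm, Ī = 12 167 000 mm⁴.
Top flange: 160 × 28, A = 4 480 mm², y = 272 mm, Ī = 292 693 mm⁴.
Hole (subtracted): ⌀8, A = 50.2655 mm², y = 14 mm, Ī = 201.062 mm⁴.
Centroid: ȳ = ΣA·y / ΣA = 143.556 mm.
Transfer each piece to the horizontal axis through the centroid using Ī + A·d² with d = y − 143.556:
  bottom flange: d = -129.556 mm → contributes +75 487 995 mm⁴
  web: d = -0.555647 mm → contributes +12 167 852 mm⁴
  top flange: d = 128.444 mm → contributes +74 203 518 mm⁴
  hole: d = -129.556 mm → contributes −843 890 mm⁴
Total I = 161 015 475 mm⁴.

I_xx ≈ 1.610 × 10⁸ mm⁴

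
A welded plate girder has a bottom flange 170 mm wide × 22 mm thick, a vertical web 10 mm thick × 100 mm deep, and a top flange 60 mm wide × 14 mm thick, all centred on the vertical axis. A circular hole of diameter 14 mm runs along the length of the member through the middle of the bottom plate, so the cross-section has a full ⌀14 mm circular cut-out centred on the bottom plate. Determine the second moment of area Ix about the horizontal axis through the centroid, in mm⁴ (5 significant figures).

Treat the section as a set of non-overlapping primitives; coordinates are from the bounding-box lower-left.
Bottom plate: 170 × 22, A = 3 740 mm², y = 11 mm, Ī = 150846.7 mm⁴.
Web plate: 10 × 100, A = 1 000 mm², y = 72 mm, Ī = 833333.3 mm⁴.
Top plate: 60 × 14, A = 840 mm², y = 129 mm, Ī = 13 720 mm⁴.
Hole (subtracted): ⌀14, A = 153.938 mm², y = 11 mm, Ī = 1885.741 mm⁴.
Centroid: ȳ = ΣA·y / ΣA = 40.50943 mm.
Transfer each piece to the horizontal axis through the centroid using Ī + A·d² with d = y − 40.50943:
  bottom plate: d = -29.50943 mm → contributes +3 407 663 mm⁴
  web plate: d = 31.49057 mm → contributes +1 824 989 mm⁴
  top plate: d = 88.49057 mm → contributes +6 591 408 mm⁴
  hole: d = -29.50943 mm → contributes −135 936 mm⁴
Total I = 11 688 124 mm⁴.

Ix ≈ 1.1688 × 10⁷ mm⁴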